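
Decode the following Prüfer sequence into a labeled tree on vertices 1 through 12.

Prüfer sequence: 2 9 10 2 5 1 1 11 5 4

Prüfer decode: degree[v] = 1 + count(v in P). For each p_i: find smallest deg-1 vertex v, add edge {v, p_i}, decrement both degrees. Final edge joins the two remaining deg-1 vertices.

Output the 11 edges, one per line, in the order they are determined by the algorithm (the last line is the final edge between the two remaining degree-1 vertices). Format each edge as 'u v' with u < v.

Answer: 2 3
6 9
7 10
2 8
2 5
1 9
1 10
1 11
5 11
4 5
4 12

Derivation:
Initial degrees: {1:3, 2:3, 3:1, 4:2, 5:3, 6:1, 7:1, 8:1, 9:2, 10:2, 11:2, 12:1}
Step 1: smallest deg-1 vertex = 3, p_1 = 2. Add edge {2,3}. Now deg[3]=0, deg[2]=2.
Step 2: smallest deg-1 vertex = 6, p_2 = 9. Add edge {6,9}. Now deg[6]=0, deg[9]=1.
Step 3: smallest deg-1 vertex = 7, p_3 = 10. Add edge {7,10}. Now deg[7]=0, deg[10]=1.
Step 4: smallest deg-1 vertex = 8, p_4 = 2. Add edge {2,8}. Now deg[8]=0, deg[2]=1.
Step 5: smallest deg-1 vertex = 2, p_5 = 5. Add edge {2,5}. Now deg[2]=0, deg[5]=2.
Step 6: smallest deg-1 vertex = 9, p_6 = 1. Add edge {1,9}. Now deg[9]=0, deg[1]=2.
Step 7: smallest deg-1 vertex = 10, p_7 = 1. Add edge {1,10}. Now deg[10]=0, deg[1]=1.
Step 8: smallest deg-1 vertex = 1, p_8 = 11. Add edge {1,11}. Now deg[1]=0, deg[11]=1.
Step 9: smallest deg-1 vertex = 11, p_9 = 5. Add edge {5,11}. Now deg[11]=0, deg[5]=1.
Step 10: smallest deg-1 vertex = 5, p_10 = 4. Add edge {4,5}. Now deg[5]=0, deg[4]=1.
Final: two remaining deg-1 vertices are 4, 12. Add edge {4,12}.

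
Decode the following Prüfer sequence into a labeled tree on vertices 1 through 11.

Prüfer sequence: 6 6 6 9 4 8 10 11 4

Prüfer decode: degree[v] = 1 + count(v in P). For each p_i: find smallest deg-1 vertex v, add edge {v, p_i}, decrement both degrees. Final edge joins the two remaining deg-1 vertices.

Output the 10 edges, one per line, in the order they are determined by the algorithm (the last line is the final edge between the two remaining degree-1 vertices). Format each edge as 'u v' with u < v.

Answer: 1 6
2 6
3 6
5 9
4 6
7 8
8 10
9 11
4 10
4 11

Derivation:
Initial degrees: {1:1, 2:1, 3:1, 4:3, 5:1, 6:4, 7:1, 8:2, 9:2, 10:2, 11:2}
Step 1: smallest deg-1 vertex = 1, p_1 = 6. Add edge {1,6}. Now deg[1]=0, deg[6]=3.
Step 2: smallest deg-1 vertex = 2, p_2 = 6. Add edge {2,6}. Now deg[2]=0, deg[6]=2.
Step 3: smallest deg-1 vertex = 3, p_3 = 6. Add edge {3,6}. Now deg[3]=0, deg[6]=1.
Step 4: smallest deg-1 vertex = 5, p_4 = 9. Add edge {5,9}. Now deg[5]=0, deg[9]=1.
Step 5: smallest deg-1 vertex = 6, p_5 = 4. Add edge {4,6}. Now deg[6]=0, deg[4]=2.
Step 6: smallest deg-1 vertex = 7, p_6 = 8. Add edge {7,8}. Now deg[7]=0, deg[8]=1.
Step 7: smallest deg-1 vertex = 8, p_7 = 10. Add edge {8,10}. Now deg[8]=0, deg[10]=1.
Step 8: smallest deg-1 vertex = 9, p_8 = 11. Add edge {9,11}. Now deg[9]=0, deg[11]=1.
Step 9: smallest deg-1 vertex = 10, p_9 = 4. Add edge {4,10}. Now deg[10]=0, deg[4]=1.
Final: two remaining deg-1 vertices are 4, 11. Add edge {4,11}.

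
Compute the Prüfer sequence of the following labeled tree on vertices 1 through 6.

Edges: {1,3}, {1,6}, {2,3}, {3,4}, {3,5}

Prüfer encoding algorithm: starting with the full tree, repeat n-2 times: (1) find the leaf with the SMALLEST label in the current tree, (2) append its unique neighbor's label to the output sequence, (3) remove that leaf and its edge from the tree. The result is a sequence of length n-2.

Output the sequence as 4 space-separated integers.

Step 1: leaves = {2,4,5,6}. Remove smallest leaf 2, emit neighbor 3.
Step 2: leaves = {4,5,6}. Remove smallest leaf 4, emit neighbor 3.
Step 3: leaves = {5,6}. Remove smallest leaf 5, emit neighbor 3.
Step 4: leaves = {3,6}. Remove smallest leaf 3, emit neighbor 1.
Done: 2 vertices remain (1, 6). Sequence = [3 3 3 1]

Answer: 3 3 3 1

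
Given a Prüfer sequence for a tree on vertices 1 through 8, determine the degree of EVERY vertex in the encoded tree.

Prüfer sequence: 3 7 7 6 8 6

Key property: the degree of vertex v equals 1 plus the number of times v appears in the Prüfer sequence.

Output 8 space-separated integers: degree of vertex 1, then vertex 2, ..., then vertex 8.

Answer: 1 1 2 1 1 3 3 2

Derivation:
p_1 = 3: count[3] becomes 1
p_2 = 7: count[7] becomes 1
p_3 = 7: count[7] becomes 2
p_4 = 6: count[6] becomes 1
p_5 = 8: count[8] becomes 1
p_6 = 6: count[6] becomes 2
Degrees (1 + count): deg[1]=1+0=1, deg[2]=1+0=1, deg[3]=1+1=2, deg[4]=1+0=1, deg[5]=1+0=1, deg[6]=1+2=3, deg[7]=1+2=3, deg[8]=1+1=2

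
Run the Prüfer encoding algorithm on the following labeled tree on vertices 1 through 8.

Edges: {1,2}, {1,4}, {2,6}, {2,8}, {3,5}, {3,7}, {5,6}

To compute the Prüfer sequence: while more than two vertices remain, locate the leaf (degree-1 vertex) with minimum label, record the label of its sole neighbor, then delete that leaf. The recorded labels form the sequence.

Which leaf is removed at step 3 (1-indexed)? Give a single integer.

Answer: 7

Derivation:
Step 1: current leaves = {4,7,8}. Remove leaf 4 (neighbor: 1).
Step 2: current leaves = {1,7,8}. Remove leaf 1 (neighbor: 2).
Step 3: current leaves = {7,8}. Remove leaf 7 (neighbor: 3).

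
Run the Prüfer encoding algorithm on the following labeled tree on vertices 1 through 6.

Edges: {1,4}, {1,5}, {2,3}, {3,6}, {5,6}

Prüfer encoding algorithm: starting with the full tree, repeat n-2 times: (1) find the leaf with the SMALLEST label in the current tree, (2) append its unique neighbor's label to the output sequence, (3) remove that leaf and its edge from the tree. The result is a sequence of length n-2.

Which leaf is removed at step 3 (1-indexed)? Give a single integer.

Answer: 4

Derivation:
Step 1: current leaves = {2,4}. Remove leaf 2 (neighbor: 3).
Step 2: current leaves = {3,4}. Remove leaf 3 (neighbor: 6).
Step 3: current leaves = {4,6}. Remove leaf 4 (neighbor: 1).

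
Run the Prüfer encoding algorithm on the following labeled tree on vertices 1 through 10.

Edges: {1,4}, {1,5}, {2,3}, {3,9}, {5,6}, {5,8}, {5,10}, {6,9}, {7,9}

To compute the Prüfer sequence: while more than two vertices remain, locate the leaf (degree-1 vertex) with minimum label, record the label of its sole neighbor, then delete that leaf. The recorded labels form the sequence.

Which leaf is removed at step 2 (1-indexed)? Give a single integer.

Step 1: current leaves = {2,4,7,8,10}. Remove leaf 2 (neighbor: 3).
Step 2: current leaves = {3,4,7,8,10}. Remove leaf 3 (neighbor: 9).

Answer: 3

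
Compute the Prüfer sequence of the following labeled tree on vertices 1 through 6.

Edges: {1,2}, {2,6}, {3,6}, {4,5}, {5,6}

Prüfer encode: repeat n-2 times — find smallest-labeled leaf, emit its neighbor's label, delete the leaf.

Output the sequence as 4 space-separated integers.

Step 1: leaves = {1,3,4}. Remove smallest leaf 1, emit neighbor 2.
Step 2: leaves = {2,3,4}. Remove smallest leaf 2, emit neighbor 6.
Step 3: leaves = {3,4}. Remove smallest leaf 3, emit neighbor 6.
Step 4: leaves = {4,6}. Remove smallest leaf 4, emit neighbor 5.
Done: 2 vertices remain (5, 6). Sequence = [2 6 6 5]

Answer: 2 6 6 5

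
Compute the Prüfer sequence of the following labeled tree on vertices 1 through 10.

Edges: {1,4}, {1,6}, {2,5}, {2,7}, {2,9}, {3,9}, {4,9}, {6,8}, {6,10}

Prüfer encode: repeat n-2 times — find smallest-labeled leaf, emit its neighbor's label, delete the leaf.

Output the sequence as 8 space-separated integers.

Answer: 9 2 2 9 6 4 1 6

Derivation:
Step 1: leaves = {3,5,7,8,10}. Remove smallest leaf 3, emit neighbor 9.
Step 2: leaves = {5,7,8,10}. Remove smallest leaf 5, emit neighbor 2.
Step 3: leaves = {7,8,10}. Remove smallest leaf 7, emit neighbor 2.
Step 4: leaves = {2,8,10}. Remove smallest leaf 2, emit neighbor 9.
Step 5: leaves = {8,9,10}. Remove smallest leaf 8, emit neighbor 6.
Step 6: leaves = {9,10}. Remove smallest leaf 9, emit neighbor 4.
Step 7: leaves = {4,10}. Remove smallest leaf 4, emit neighbor 1.
Step 8: leaves = {1,10}. Remove smallest leaf 1, emit neighbor 6.
Done: 2 vertices remain (6, 10). Sequence = [9 2 2 9 6 4 1 6]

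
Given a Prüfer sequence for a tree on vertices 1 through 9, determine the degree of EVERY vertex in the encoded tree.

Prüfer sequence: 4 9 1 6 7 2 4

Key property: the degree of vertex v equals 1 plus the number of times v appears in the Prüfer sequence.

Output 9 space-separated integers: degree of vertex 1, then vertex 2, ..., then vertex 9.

Answer: 2 2 1 3 1 2 2 1 2

Derivation:
p_1 = 4: count[4] becomes 1
p_2 = 9: count[9] becomes 1
p_3 = 1: count[1] becomes 1
p_4 = 6: count[6] becomes 1
p_5 = 7: count[7] becomes 1
p_6 = 2: count[2] becomes 1
p_7 = 4: count[4] becomes 2
Degrees (1 + count): deg[1]=1+1=2, deg[2]=1+1=2, deg[3]=1+0=1, deg[4]=1+2=3, deg[5]=1+0=1, deg[6]=1+1=2, deg[7]=1+1=2, deg[8]=1+0=1, deg[9]=1+1=2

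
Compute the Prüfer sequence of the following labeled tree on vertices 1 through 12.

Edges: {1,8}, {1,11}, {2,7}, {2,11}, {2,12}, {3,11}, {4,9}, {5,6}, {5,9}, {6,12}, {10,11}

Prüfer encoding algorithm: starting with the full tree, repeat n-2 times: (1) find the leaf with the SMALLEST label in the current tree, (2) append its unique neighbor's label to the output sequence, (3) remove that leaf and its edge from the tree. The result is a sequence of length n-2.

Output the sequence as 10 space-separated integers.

Step 1: leaves = {3,4,7,8,10}. Remove smallest leaf 3, emit neighbor 11.
Step 2: leaves = {4,7,8,10}. Remove smallest leaf 4, emit neighbor 9.
Step 3: leaves = {7,8,9,10}. Remove smallest leaf 7, emit neighbor 2.
Step 4: leaves = {8,9,10}. Remove smallest leaf 8, emit neighbor 1.
Step 5: leaves = {1,9,10}. Remove smallest leaf 1, emit neighbor 11.
Step 6: leaves = {9,10}. Remove smallest leaf 9, emit neighbor 5.
Step 7: leaves = {5,10}. Remove smallest leaf 5, emit neighbor 6.
Step 8: leaves = {6,10}. Remove smallest leaf 6, emit neighbor 12.
Step 9: leaves = {10,12}. Remove smallest leaf 10, emit neighbor 11.
Step 10: leaves = {11,12}. Remove smallest leaf 11, emit neighbor 2.
Done: 2 vertices remain (2, 12). Sequence = [11 9 2 1 11 5 6 12 11 2]

Answer: 11 9 2 1 11 5 6 12 11 2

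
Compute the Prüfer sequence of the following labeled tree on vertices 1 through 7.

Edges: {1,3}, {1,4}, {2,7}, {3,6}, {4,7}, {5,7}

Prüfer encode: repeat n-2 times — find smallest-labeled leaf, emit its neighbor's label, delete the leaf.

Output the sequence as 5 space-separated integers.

Step 1: leaves = {2,5,6}. Remove smallest leaf 2, emit neighbor 7.
Step 2: leaves = {5,6}. Remove smallest leaf 5, emit neighbor 7.
Step 3: leaves = {6,7}. Remove smallest leaf 6, emit neighbor 3.
Step 4: leaves = {3,7}. Remove smallest leaf 3, emit neighbor 1.
Step 5: leaves = {1,7}. Remove smallest leaf 1, emit neighbor 4.
Done: 2 vertices remain (4, 7). Sequence = [7 7 3 1 4]

Answer: 7 7 3 1 4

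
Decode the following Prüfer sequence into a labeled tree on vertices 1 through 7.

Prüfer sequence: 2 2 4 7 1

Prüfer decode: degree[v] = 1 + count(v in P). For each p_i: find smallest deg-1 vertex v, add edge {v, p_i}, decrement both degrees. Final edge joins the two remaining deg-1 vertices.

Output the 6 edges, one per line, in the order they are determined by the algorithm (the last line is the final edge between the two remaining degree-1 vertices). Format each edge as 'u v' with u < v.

Answer: 2 3
2 5
2 4
4 7
1 6
1 7

Derivation:
Initial degrees: {1:2, 2:3, 3:1, 4:2, 5:1, 6:1, 7:2}
Step 1: smallest deg-1 vertex = 3, p_1 = 2. Add edge {2,3}. Now deg[3]=0, deg[2]=2.
Step 2: smallest deg-1 vertex = 5, p_2 = 2. Add edge {2,5}. Now deg[5]=0, deg[2]=1.
Step 3: smallest deg-1 vertex = 2, p_3 = 4. Add edge {2,4}. Now deg[2]=0, deg[4]=1.
Step 4: smallest deg-1 vertex = 4, p_4 = 7. Add edge {4,7}. Now deg[4]=0, deg[7]=1.
Step 5: smallest deg-1 vertex = 6, p_5 = 1. Add edge {1,6}. Now deg[6]=0, deg[1]=1.
Final: two remaining deg-1 vertices are 1, 7. Add edge {1,7}.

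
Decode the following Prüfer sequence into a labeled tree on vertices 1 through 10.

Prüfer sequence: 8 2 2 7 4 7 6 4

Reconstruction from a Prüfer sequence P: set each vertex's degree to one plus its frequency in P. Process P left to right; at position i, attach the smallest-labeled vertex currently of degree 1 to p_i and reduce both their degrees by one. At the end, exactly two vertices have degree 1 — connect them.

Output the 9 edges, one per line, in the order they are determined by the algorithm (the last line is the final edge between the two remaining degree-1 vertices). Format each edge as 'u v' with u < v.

Initial degrees: {1:1, 2:3, 3:1, 4:3, 5:1, 6:2, 7:3, 8:2, 9:1, 10:1}
Step 1: smallest deg-1 vertex = 1, p_1 = 8. Add edge {1,8}. Now deg[1]=0, deg[8]=1.
Step 2: smallest deg-1 vertex = 3, p_2 = 2. Add edge {2,3}. Now deg[3]=0, deg[2]=2.
Step 3: smallest deg-1 vertex = 5, p_3 = 2. Add edge {2,5}. Now deg[5]=0, deg[2]=1.
Step 4: smallest deg-1 vertex = 2, p_4 = 7. Add edge {2,7}. Now deg[2]=0, deg[7]=2.
Step 5: smallest deg-1 vertex = 8, p_5 = 4. Add edge {4,8}. Now deg[8]=0, deg[4]=2.
Step 6: smallest deg-1 vertex = 9, p_6 = 7. Add edge {7,9}. Now deg[9]=0, deg[7]=1.
Step 7: smallest deg-1 vertex = 7, p_7 = 6. Add edge {6,7}. Now deg[7]=0, deg[6]=1.
Step 8: smallest deg-1 vertex = 6, p_8 = 4. Add edge {4,6}. Now deg[6]=0, deg[4]=1.
Final: two remaining deg-1 vertices are 4, 10. Add edge {4,10}.

Answer: 1 8
2 3
2 5
2 7
4 8
7 9
6 7
4 6
4 10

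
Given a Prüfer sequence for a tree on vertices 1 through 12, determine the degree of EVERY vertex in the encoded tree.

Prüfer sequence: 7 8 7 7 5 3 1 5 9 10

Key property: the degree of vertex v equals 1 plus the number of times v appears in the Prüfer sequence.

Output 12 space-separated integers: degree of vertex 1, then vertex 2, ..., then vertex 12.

p_1 = 7: count[7] becomes 1
p_2 = 8: count[8] becomes 1
p_3 = 7: count[7] becomes 2
p_4 = 7: count[7] becomes 3
p_5 = 5: count[5] becomes 1
p_6 = 3: count[3] becomes 1
p_7 = 1: count[1] becomes 1
p_8 = 5: count[5] becomes 2
p_9 = 9: count[9] becomes 1
p_10 = 10: count[10] becomes 1
Degrees (1 + count): deg[1]=1+1=2, deg[2]=1+0=1, deg[3]=1+1=2, deg[4]=1+0=1, deg[5]=1+2=3, deg[6]=1+0=1, deg[7]=1+3=4, deg[8]=1+1=2, deg[9]=1+1=2, deg[10]=1+1=2, deg[11]=1+0=1, deg[12]=1+0=1

Answer: 2 1 2 1 3 1 4 2 2 2 1 1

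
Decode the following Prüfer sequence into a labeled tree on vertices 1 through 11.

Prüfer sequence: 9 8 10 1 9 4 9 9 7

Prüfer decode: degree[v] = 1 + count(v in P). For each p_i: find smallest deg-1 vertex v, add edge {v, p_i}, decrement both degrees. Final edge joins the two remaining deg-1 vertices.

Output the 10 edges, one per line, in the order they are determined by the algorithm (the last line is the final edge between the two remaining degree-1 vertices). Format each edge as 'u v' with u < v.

Initial degrees: {1:2, 2:1, 3:1, 4:2, 5:1, 6:1, 7:2, 8:2, 9:5, 10:2, 11:1}
Step 1: smallest deg-1 vertex = 2, p_1 = 9. Add edge {2,9}. Now deg[2]=0, deg[9]=4.
Step 2: smallest deg-1 vertex = 3, p_2 = 8. Add edge {3,8}. Now deg[3]=0, deg[8]=1.
Step 3: smallest deg-1 vertex = 5, p_3 = 10. Add edge {5,10}. Now deg[5]=0, deg[10]=1.
Step 4: smallest deg-1 vertex = 6, p_4 = 1. Add edge {1,6}. Now deg[6]=0, deg[1]=1.
Step 5: smallest deg-1 vertex = 1, p_5 = 9. Add edge {1,9}. Now deg[1]=0, deg[9]=3.
Step 6: smallest deg-1 vertex = 8, p_6 = 4. Add edge {4,8}. Now deg[8]=0, deg[4]=1.
Step 7: smallest deg-1 vertex = 4, p_7 = 9. Add edge {4,9}. Now deg[4]=0, deg[9]=2.
Step 8: smallest deg-1 vertex = 10, p_8 = 9. Add edge {9,10}. Now deg[10]=0, deg[9]=1.
Step 9: smallest deg-1 vertex = 9, p_9 = 7. Add edge {7,9}. Now deg[9]=0, deg[7]=1.
Final: two remaining deg-1 vertices are 7, 11. Add edge {7,11}.

Answer: 2 9
3 8
5 10
1 6
1 9
4 8
4 9
9 10
7 9
7 11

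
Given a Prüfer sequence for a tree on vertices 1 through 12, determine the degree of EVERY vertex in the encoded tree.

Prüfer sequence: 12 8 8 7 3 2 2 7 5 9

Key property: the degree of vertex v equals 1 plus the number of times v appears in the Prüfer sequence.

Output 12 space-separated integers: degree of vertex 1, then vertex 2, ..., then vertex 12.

Answer: 1 3 2 1 2 1 3 3 2 1 1 2

Derivation:
p_1 = 12: count[12] becomes 1
p_2 = 8: count[8] becomes 1
p_3 = 8: count[8] becomes 2
p_4 = 7: count[7] becomes 1
p_5 = 3: count[3] becomes 1
p_6 = 2: count[2] becomes 1
p_7 = 2: count[2] becomes 2
p_8 = 7: count[7] becomes 2
p_9 = 5: count[5] becomes 1
p_10 = 9: count[9] becomes 1
Degrees (1 + count): deg[1]=1+0=1, deg[2]=1+2=3, deg[3]=1+1=2, deg[4]=1+0=1, deg[5]=1+1=2, deg[6]=1+0=1, deg[7]=1+2=3, deg[8]=1+2=3, deg[9]=1+1=2, deg[10]=1+0=1, deg[11]=1+0=1, deg[12]=1+1=2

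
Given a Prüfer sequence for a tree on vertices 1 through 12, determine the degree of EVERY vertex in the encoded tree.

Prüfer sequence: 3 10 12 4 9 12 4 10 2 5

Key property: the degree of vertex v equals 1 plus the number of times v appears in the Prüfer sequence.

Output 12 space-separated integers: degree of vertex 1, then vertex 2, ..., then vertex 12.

p_1 = 3: count[3] becomes 1
p_2 = 10: count[10] becomes 1
p_3 = 12: count[12] becomes 1
p_4 = 4: count[4] becomes 1
p_5 = 9: count[9] becomes 1
p_6 = 12: count[12] becomes 2
p_7 = 4: count[4] becomes 2
p_8 = 10: count[10] becomes 2
p_9 = 2: count[2] becomes 1
p_10 = 5: count[5] becomes 1
Degrees (1 + count): deg[1]=1+0=1, deg[2]=1+1=2, deg[3]=1+1=2, deg[4]=1+2=3, deg[5]=1+1=2, deg[6]=1+0=1, deg[7]=1+0=1, deg[8]=1+0=1, deg[9]=1+1=2, deg[10]=1+2=3, deg[11]=1+0=1, deg[12]=1+2=3

Answer: 1 2 2 3 2 1 1 1 2 3 1 3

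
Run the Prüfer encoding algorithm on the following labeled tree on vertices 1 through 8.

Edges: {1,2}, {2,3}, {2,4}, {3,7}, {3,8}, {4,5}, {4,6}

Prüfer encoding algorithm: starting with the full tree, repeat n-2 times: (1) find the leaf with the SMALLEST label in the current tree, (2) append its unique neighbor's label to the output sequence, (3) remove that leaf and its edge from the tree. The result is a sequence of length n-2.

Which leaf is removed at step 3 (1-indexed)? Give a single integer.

Answer: 6

Derivation:
Step 1: current leaves = {1,5,6,7,8}. Remove leaf 1 (neighbor: 2).
Step 2: current leaves = {5,6,7,8}. Remove leaf 5 (neighbor: 4).
Step 3: current leaves = {6,7,8}. Remove leaf 6 (neighbor: 4).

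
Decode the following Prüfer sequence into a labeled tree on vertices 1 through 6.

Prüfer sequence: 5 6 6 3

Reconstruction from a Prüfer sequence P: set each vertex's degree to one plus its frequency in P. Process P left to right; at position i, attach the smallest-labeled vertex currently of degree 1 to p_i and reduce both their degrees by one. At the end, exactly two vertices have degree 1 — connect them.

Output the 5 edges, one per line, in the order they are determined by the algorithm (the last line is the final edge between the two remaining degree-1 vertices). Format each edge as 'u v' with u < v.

Answer: 1 5
2 6
4 6
3 5
3 6

Derivation:
Initial degrees: {1:1, 2:1, 3:2, 4:1, 5:2, 6:3}
Step 1: smallest deg-1 vertex = 1, p_1 = 5. Add edge {1,5}. Now deg[1]=0, deg[5]=1.
Step 2: smallest deg-1 vertex = 2, p_2 = 6. Add edge {2,6}. Now deg[2]=0, deg[6]=2.
Step 3: smallest deg-1 vertex = 4, p_3 = 6. Add edge {4,6}. Now deg[4]=0, deg[6]=1.
Step 4: smallest deg-1 vertex = 5, p_4 = 3. Add edge {3,5}. Now deg[5]=0, deg[3]=1.
Final: two remaining deg-1 vertices are 3, 6. Add edge {3,6}.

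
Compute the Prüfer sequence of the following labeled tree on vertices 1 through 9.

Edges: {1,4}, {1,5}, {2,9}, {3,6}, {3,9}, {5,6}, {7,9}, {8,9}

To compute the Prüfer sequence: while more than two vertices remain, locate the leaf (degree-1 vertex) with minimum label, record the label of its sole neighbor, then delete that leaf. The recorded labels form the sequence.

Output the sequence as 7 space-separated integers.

Step 1: leaves = {2,4,7,8}. Remove smallest leaf 2, emit neighbor 9.
Step 2: leaves = {4,7,8}. Remove smallest leaf 4, emit neighbor 1.
Step 3: leaves = {1,7,8}. Remove smallest leaf 1, emit neighbor 5.
Step 4: leaves = {5,7,8}. Remove smallest leaf 5, emit neighbor 6.
Step 5: leaves = {6,7,8}. Remove smallest leaf 6, emit neighbor 3.
Step 6: leaves = {3,7,8}. Remove smallest leaf 3, emit neighbor 9.
Step 7: leaves = {7,8}. Remove smallest leaf 7, emit neighbor 9.
Done: 2 vertices remain (8, 9). Sequence = [9 1 5 6 3 9 9]

Answer: 9 1 5 6 3 9 9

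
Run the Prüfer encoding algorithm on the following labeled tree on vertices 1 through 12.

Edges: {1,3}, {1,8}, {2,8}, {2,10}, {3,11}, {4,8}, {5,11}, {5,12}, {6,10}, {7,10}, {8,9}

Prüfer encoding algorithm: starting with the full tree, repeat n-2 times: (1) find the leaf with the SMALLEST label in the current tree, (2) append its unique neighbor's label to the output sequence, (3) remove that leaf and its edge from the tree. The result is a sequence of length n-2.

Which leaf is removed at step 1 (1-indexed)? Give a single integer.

Step 1: current leaves = {4,6,7,9,12}. Remove leaf 4 (neighbor: 8).

Answer: 4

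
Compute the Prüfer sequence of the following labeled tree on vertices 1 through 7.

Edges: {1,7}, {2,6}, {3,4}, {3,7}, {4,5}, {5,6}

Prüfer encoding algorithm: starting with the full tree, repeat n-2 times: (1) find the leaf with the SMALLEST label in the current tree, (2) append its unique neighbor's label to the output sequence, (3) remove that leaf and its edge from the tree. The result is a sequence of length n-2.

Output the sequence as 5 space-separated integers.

Answer: 7 6 5 4 3

Derivation:
Step 1: leaves = {1,2}. Remove smallest leaf 1, emit neighbor 7.
Step 2: leaves = {2,7}. Remove smallest leaf 2, emit neighbor 6.
Step 3: leaves = {6,7}. Remove smallest leaf 6, emit neighbor 5.
Step 4: leaves = {5,7}. Remove smallest leaf 5, emit neighbor 4.
Step 5: leaves = {4,7}. Remove smallest leaf 4, emit neighbor 3.
Done: 2 vertices remain (3, 7). Sequence = [7 6 5 4 3]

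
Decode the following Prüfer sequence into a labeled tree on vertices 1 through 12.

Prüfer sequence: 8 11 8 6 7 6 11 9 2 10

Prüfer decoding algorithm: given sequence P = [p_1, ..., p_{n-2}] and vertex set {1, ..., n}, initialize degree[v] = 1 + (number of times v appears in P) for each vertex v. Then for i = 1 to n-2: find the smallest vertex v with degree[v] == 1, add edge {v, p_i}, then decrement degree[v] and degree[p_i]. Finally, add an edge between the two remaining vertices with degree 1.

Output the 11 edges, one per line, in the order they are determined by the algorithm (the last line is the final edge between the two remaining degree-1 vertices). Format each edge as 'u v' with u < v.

Initial degrees: {1:1, 2:2, 3:1, 4:1, 5:1, 6:3, 7:2, 8:3, 9:2, 10:2, 11:3, 12:1}
Step 1: smallest deg-1 vertex = 1, p_1 = 8. Add edge {1,8}. Now deg[1]=0, deg[8]=2.
Step 2: smallest deg-1 vertex = 3, p_2 = 11. Add edge {3,11}. Now deg[3]=0, deg[11]=2.
Step 3: smallest deg-1 vertex = 4, p_3 = 8. Add edge {4,8}. Now deg[4]=0, deg[8]=1.
Step 4: smallest deg-1 vertex = 5, p_4 = 6. Add edge {5,6}. Now deg[5]=0, deg[6]=2.
Step 5: smallest deg-1 vertex = 8, p_5 = 7. Add edge {7,8}. Now deg[8]=0, deg[7]=1.
Step 6: smallest deg-1 vertex = 7, p_6 = 6. Add edge {6,7}. Now deg[7]=0, deg[6]=1.
Step 7: smallest deg-1 vertex = 6, p_7 = 11. Add edge {6,11}. Now deg[6]=0, deg[11]=1.
Step 8: smallest deg-1 vertex = 11, p_8 = 9. Add edge {9,11}. Now deg[11]=0, deg[9]=1.
Step 9: smallest deg-1 vertex = 9, p_9 = 2. Add edge {2,9}. Now deg[9]=0, deg[2]=1.
Step 10: smallest deg-1 vertex = 2, p_10 = 10. Add edge {2,10}. Now deg[2]=0, deg[10]=1.
Final: two remaining deg-1 vertices are 10, 12. Add edge {10,12}.

Answer: 1 8
3 11
4 8
5 6
7 8
6 7
6 11
9 11
2 9
2 10
10 12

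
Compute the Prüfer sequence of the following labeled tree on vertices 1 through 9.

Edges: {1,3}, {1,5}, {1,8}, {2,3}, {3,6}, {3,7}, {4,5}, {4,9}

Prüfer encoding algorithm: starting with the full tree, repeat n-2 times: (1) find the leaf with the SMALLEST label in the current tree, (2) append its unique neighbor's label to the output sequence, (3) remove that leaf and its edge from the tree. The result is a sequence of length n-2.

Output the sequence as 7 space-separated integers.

Answer: 3 3 3 1 1 5 4

Derivation:
Step 1: leaves = {2,6,7,8,9}. Remove smallest leaf 2, emit neighbor 3.
Step 2: leaves = {6,7,8,9}. Remove smallest leaf 6, emit neighbor 3.
Step 3: leaves = {7,8,9}. Remove smallest leaf 7, emit neighbor 3.
Step 4: leaves = {3,8,9}. Remove smallest leaf 3, emit neighbor 1.
Step 5: leaves = {8,9}. Remove smallest leaf 8, emit neighbor 1.
Step 6: leaves = {1,9}. Remove smallest leaf 1, emit neighbor 5.
Step 7: leaves = {5,9}. Remove smallest leaf 5, emit neighbor 4.
Done: 2 vertices remain (4, 9). Sequence = [3 3 3 1 1 5 4]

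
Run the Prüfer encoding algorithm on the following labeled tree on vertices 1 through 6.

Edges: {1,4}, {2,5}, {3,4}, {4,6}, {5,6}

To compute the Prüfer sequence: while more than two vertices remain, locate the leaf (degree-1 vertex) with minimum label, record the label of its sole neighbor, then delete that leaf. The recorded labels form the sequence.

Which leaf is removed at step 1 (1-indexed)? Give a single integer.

Step 1: current leaves = {1,2,3}. Remove leaf 1 (neighbor: 4).

Answer: 1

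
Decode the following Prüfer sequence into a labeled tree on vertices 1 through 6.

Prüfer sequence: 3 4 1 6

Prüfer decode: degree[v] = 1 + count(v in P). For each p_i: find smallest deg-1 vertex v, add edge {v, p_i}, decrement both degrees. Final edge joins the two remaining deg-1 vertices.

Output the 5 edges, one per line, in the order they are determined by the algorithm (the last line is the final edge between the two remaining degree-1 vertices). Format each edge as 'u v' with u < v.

Initial degrees: {1:2, 2:1, 3:2, 4:2, 5:1, 6:2}
Step 1: smallest deg-1 vertex = 2, p_1 = 3. Add edge {2,3}. Now deg[2]=0, deg[3]=1.
Step 2: smallest deg-1 vertex = 3, p_2 = 4. Add edge {3,4}. Now deg[3]=0, deg[4]=1.
Step 3: smallest deg-1 vertex = 4, p_3 = 1. Add edge {1,4}. Now deg[4]=0, deg[1]=1.
Step 4: smallest deg-1 vertex = 1, p_4 = 6. Add edge {1,6}. Now deg[1]=0, deg[6]=1.
Final: two remaining deg-1 vertices are 5, 6. Add edge {5,6}.

Answer: 2 3
3 4
1 4
1 6
5 6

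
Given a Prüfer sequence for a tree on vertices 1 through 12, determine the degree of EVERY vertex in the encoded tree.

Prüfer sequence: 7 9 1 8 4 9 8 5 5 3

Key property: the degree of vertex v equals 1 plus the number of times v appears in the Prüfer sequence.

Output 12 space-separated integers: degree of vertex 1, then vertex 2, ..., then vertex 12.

Answer: 2 1 2 2 3 1 2 3 3 1 1 1

Derivation:
p_1 = 7: count[7] becomes 1
p_2 = 9: count[9] becomes 1
p_3 = 1: count[1] becomes 1
p_4 = 8: count[8] becomes 1
p_5 = 4: count[4] becomes 1
p_6 = 9: count[9] becomes 2
p_7 = 8: count[8] becomes 2
p_8 = 5: count[5] becomes 1
p_9 = 5: count[5] becomes 2
p_10 = 3: count[3] becomes 1
Degrees (1 + count): deg[1]=1+1=2, deg[2]=1+0=1, deg[3]=1+1=2, deg[4]=1+1=2, deg[5]=1+2=3, deg[6]=1+0=1, deg[7]=1+1=2, deg[8]=1+2=3, deg[9]=1+2=3, deg[10]=1+0=1, deg[11]=1+0=1, deg[12]=1+0=1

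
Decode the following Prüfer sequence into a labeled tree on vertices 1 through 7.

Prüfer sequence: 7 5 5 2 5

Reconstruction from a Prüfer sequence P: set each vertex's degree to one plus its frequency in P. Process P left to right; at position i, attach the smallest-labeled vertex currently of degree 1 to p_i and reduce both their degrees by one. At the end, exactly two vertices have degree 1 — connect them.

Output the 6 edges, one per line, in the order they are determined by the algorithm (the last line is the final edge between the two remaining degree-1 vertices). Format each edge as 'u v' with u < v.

Initial degrees: {1:1, 2:2, 3:1, 4:1, 5:4, 6:1, 7:2}
Step 1: smallest deg-1 vertex = 1, p_1 = 7. Add edge {1,7}. Now deg[1]=0, deg[7]=1.
Step 2: smallest deg-1 vertex = 3, p_2 = 5. Add edge {3,5}. Now deg[3]=0, deg[5]=3.
Step 3: smallest deg-1 vertex = 4, p_3 = 5. Add edge {4,5}. Now deg[4]=0, deg[5]=2.
Step 4: smallest deg-1 vertex = 6, p_4 = 2. Add edge {2,6}. Now deg[6]=0, deg[2]=1.
Step 5: smallest deg-1 vertex = 2, p_5 = 5. Add edge {2,5}. Now deg[2]=0, deg[5]=1.
Final: two remaining deg-1 vertices are 5, 7. Add edge {5,7}.

Answer: 1 7
3 5
4 5
2 6
2 5
5 7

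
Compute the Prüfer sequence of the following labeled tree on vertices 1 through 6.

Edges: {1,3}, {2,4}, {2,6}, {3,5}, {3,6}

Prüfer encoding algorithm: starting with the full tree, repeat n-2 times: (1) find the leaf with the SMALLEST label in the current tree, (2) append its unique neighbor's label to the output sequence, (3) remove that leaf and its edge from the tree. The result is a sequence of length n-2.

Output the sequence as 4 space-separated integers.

Step 1: leaves = {1,4,5}. Remove smallest leaf 1, emit neighbor 3.
Step 2: leaves = {4,5}. Remove smallest leaf 4, emit neighbor 2.
Step 3: leaves = {2,5}. Remove smallest leaf 2, emit neighbor 6.
Step 4: leaves = {5,6}. Remove smallest leaf 5, emit neighbor 3.
Done: 2 vertices remain (3, 6). Sequence = [3 2 6 3]

Answer: 3 2 6 3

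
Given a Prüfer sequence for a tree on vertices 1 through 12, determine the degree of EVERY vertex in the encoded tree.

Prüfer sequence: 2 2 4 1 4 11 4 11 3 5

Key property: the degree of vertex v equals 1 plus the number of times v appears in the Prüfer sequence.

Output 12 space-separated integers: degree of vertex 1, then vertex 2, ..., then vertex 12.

p_1 = 2: count[2] becomes 1
p_2 = 2: count[2] becomes 2
p_3 = 4: count[4] becomes 1
p_4 = 1: count[1] becomes 1
p_5 = 4: count[4] becomes 2
p_6 = 11: count[11] becomes 1
p_7 = 4: count[4] becomes 3
p_8 = 11: count[11] becomes 2
p_9 = 3: count[3] becomes 1
p_10 = 5: count[5] becomes 1
Degrees (1 + count): deg[1]=1+1=2, deg[2]=1+2=3, deg[3]=1+1=2, deg[4]=1+3=4, deg[5]=1+1=2, deg[6]=1+0=1, deg[7]=1+0=1, deg[8]=1+0=1, deg[9]=1+0=1, deg[10]=1+0=1, deg[11]=1+2=3, deg[12]=1+0=1

Answer: 2 3 2 4 2 1 1 1 1 1 3 1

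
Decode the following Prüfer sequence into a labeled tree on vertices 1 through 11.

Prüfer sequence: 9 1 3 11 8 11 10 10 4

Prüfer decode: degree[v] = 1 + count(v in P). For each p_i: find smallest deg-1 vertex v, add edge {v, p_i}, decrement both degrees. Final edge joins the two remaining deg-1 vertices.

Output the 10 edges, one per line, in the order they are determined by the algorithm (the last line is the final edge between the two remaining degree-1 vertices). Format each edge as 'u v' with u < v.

Answer: 2 9
1 5
1 3
3 11
6 8
7 11
8 10
9 10
4 10
4 11

Derivation:
Initial degrees: {1:2, 2:1, 3:2, 4:2, 5:1, 6:1, 7:1, 8:2, 9:2, 10:3, 11:3}
Step 1: smallest deg-1 vertex = 2, p_1 = 9. Add edge {2,9}. Now deg[2]=0, deg[9]=1.
Step 2: smallest deg-1 vertex = 5, p_2 = 1. Add edge {1,5}. Now deg[5]=0, deg[1]=1.
Step 3: smallest deg-1 vertex = 1, p_3 = 3. Add edge {1,3}. Now deg[1]=0, deg[3]=1.
Step 4: smallest deg-1 vertex = 3, p_4 = 11. Add edge {3,11}. Now deg[3]=0, deg[11]=2.
Step 5: smallest deg-1 vertex = 6, p_5 = 8. Add edge {6,8}. Now deg[6]=0, deg[8]=1.
Step 6: smallest deg-1 vertex = 7, p_6 = 11. Add edge {7,11}. Now deg[7]=0, deg[11]=1.
Step 7: smallest deg-1 vertex = 8, p_7 = 10. Add edge {8,10}. Now deg[8]=0, deg[10]=2.
Step 8: smallest deg-1 vertex = 9, p_8 = 10. Add edge {9,10}. Now deg[9]=0, deg[10]=1.
Step 9: smallest deg-1 vertex = 10, p_9 = 4. Add edge {4,10}. Now deg[10]=0, deg[4]=1.
Final: two remaining deg-1 vertices are 4, 11. Add edge {4,11}.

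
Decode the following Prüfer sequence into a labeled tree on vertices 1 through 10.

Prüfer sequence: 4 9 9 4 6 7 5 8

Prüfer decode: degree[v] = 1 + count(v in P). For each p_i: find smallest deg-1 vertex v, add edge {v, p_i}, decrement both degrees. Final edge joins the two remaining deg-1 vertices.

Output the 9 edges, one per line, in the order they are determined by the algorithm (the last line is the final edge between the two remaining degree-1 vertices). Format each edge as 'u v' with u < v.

Answer: 1 4
2 9
3 9
4 9
4 6
6 7
5 7
5 8
8 10

Derivation:
Initial degrees: {1:1, 2:1, 3:1, 4:3, 5:2, 6:2, 7:2, 8:2, 9:3, 10:1}
Step 1: smallest deg-1 vertex = 1, p_1 = 4. Add edge {1,4}. Now deg[1]=0, deg[4]=2.
Step 2: smallest deg-1 vertex = 2, p_2 = 9. Add edge {2,9}. Now deg[2]=0, deg[9]=2.
Step 3: smallest deg-1 vertex = 3, p_3 = 9. Add edge {3,9}. Now deg[3]=0, deg[9]=1.
Step 4: smallest deg-1 vertex = 9, p_4 = 4. Add edge {4,9}. Now deg[9]=0, deg[4]=1.
Step 5: smallest deg-1 vertex = 4, p_5 = 6. Add edge {4,6}. Now deg[4]=0, deg[6]=1.
Step 6: smallest deg-1 vertex = 6, p_6 = 7. Add edge {6,7}. Now deg[6]=0, deg[7]=1.
Step 7: smallest deg-1 vertex = 7, p_7 = 5. Add edge {5,7}. Now deg[7]=0, deg[5]=1.
Step 8: smallest deg-1 vertex = 5, p_8 = 8. Add edge {5,8}. Now deg[5]=0, deg[8]=1.
Final: two remaining deg-1 vertices are 8, 10. Add edge {8,10}.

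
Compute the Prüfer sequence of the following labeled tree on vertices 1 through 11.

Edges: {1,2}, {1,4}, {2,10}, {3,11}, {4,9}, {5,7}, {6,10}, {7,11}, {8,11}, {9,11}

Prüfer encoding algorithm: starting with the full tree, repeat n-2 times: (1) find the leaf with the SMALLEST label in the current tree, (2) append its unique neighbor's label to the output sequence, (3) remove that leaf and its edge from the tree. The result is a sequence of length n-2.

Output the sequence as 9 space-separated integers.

Answer: 11 7 10 11 11 2 1 4 9

Derivation:
Step 1: leaves = {3,5,6,8}. Remove smallest leaf 3, emit neighbor 11.
Step 2: leaves = {5,6,8}. Remove smallest leaf 5, emit neighbor 7.
Step 3: leaves = {6,7,8}. Remove smallest leaf 6, emit neighbor 10.
Step 4: leaves = {7,8,10}. Remove smallest leaf 7, emit neighbor 11.
Step 5: leaves = {8,10}. Remove smallest leaf 8, emit neighbor 11.
Step 6: leaves = {10,11}. Remove smallest leaf 10, emit neighbor 2.
Step 7: leaves = {2,11}. Remove smallest leaf 2, emit neighbor 1.
Step 8: leaves = {1,11}. Remove smallest leaf 1, emit neighbor 4.
Step 9: leaves = {4,11}. Remove smallest leaf 4, emit neighbor 9.
Done: 2 vertices remain (9, 11). Sequence = [11 7 10 11 11 2 1 4 9]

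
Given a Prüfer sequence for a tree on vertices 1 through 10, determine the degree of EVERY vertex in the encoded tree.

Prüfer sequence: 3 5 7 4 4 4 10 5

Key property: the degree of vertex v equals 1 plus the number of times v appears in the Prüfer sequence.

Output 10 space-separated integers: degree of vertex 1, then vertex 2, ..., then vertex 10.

p_1 = 3: count[3] becomes 1
p_2 = 5: count[5] becomes 1
p_3 = 7: count[7] becomes 1
p_4 = 4: count[4] becomes 1
p_5 = 4: count[4] becomes 2
p_6 = 4: count[4] becomes 3
p_7 = 10: count[10] becomes 1
p_8 = 5: count[5] becomes 2
Degrees (1 + count): deg[1]=1+0=1, deg[2]=1+0=1, deg[3]=1+1=2, deg[4]=1+3=4, deg[5]=1+2=3, deg[6]=1+0=1, deg[7]=1+1=2, deg[8]=1+0=1, deg[9]=1+0=1, deg[10]=1+1=2

Answer: 1 1 2 4 3 1 2 1 1 2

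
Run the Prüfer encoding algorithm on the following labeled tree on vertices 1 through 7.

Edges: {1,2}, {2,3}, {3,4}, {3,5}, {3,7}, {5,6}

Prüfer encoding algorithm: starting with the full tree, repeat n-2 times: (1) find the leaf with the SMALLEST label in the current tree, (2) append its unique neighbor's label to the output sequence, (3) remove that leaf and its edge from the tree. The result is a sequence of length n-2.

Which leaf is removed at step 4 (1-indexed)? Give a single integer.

Step 1: current leaves = {1,4,6,7}. Remove leaf 1 (neighbor: 2).
Step 2: current leaves = {2,4,6,7}. Remove leaf 2 (neighbor: 3).
Step 3: current leaves = {4,6,7}. Remove leaf 4 (neighbor: 3).
Step 4: current leaves = {6,7}. Remove leaf 6 (neighbor: 5).

Answer: 6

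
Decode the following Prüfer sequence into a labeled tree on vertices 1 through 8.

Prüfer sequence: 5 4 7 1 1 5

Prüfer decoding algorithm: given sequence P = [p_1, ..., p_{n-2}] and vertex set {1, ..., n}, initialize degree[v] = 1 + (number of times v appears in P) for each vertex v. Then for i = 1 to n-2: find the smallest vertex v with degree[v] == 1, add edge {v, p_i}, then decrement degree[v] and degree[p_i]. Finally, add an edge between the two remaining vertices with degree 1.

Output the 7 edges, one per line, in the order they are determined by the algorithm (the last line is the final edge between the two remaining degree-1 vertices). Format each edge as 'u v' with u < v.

Initial degrees: {1:3, 2:1, 3:1, 4:2, 5:3, 6:1, 7:2, 8:1}
Step 1: smallest deg-1 vertex = 2, p_1 = 5. Add edge {2,5}. Now deg[2]=0, deg[5]=2.
Step 2: smallest deg-1 vertex = 3, p_2 = 4. Add edge {3,4}. Now deg[3]=0, deg[4]=1.
Step 3: smallest deg-1 vertex = 4, p_3 = 7. Add edge {4,7}. Now deg[4]=0, deg[7]=1.
Step 4: smallest deg-1 vertex = 6, p_4 = 1. Add edge {1,6}. Now deg[6]=0, deg[1]=2.
Step 5: smallest deg-1 vertex = 7, p_5 = 1. Add edge {1,7}. Now deg[7]=0, deg[1]=1.
Step 6: smallest deg-1 vertex = 1, p_6 = 5. Add edge {1,5}. Now deg[1]=0, deg[5]=1.
Final: two remaining deg-1 vertices are 5, 8. Add edge {5,8}.

Answer: 2 5
3 4
4 7
1 6
1 7
1 5
5 8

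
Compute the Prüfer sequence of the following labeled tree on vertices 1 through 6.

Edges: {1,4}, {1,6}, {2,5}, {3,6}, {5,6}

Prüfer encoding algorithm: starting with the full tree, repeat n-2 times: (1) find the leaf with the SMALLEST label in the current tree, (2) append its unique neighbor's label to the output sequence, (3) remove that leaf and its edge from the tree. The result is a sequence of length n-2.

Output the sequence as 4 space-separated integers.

Answer: 5 6 1 6

Derivation:
Step 1: leaves = {2,3,4}. Remove smallest leaf 2, emit neighbor 5.
Step 2: leaves = {3,4,5}. Remove smallest leaf 3, emit neighbor 6.
Step 3: leaves = {4,5}. Remove smallest leaf 4, emit neighbor 1.
Step 4: leaves = {1,5}. Remove smallest leaf 1, emit neighbor 6.
Done: 2 vertices remain (5, 6). Sequence = [5 6 1 6]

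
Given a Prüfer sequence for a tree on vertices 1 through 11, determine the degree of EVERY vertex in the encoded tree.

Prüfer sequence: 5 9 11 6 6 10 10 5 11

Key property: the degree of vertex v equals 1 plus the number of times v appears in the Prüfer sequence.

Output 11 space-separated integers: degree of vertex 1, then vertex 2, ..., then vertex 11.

p_1 = 5: count[5] becomes 1
p_2 = 9: count[9] becomes 1
p_3 = 11: count[11] becomes 1
p_4 = 6: count[6] becomes 1
p_5 = 6: count[6] becomes 2
p_6 = 10: count[10] becomes 1
p_7 = 10: count[10] becomes 2
p_8 = 5: count[5] becomes 2
p_9 = 11: count[11] becomes 2
Degrees (1 + count): deg[1]=1+0=1, deg[2]=1+0=1, deg[3]=1+0=1, deg[4]=1+0=1, deg[5]=1+2=3, deg[6]=1+2=3, deg[7]=1+0=1, deg[8]=1+0=1, deg[9]=1+1=2, deg[10]=1+2=3, deg[11]=1+2=3

Answer: 1 1 1 1 3 3 1 1 2 3 3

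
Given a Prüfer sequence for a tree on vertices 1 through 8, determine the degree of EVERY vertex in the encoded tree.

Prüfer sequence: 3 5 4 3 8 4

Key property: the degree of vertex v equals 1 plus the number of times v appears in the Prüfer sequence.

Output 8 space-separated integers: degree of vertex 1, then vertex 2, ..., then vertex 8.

p_1 = 3: count[3] becomes 1
p_2 = 5: count[5] becomes 1
p_3 = 4: count[4] becomes 1
p_4 = 3: count[3] becomes 2
p_5 = 8: count[8] becomes 1
p_6 = 4: count[4] becomes 2
Degrees (1 + count): deg[1]=1+0=1, deg[2]=1+0=1, deg[3]=1+2=3, deg[4]=1+2=3, deg[5]=1+1=2, deg[6]=1+0=1, deg[7]=1+0=1, deg[8]=1+1=2

Answer: 1 1 3 3 2 1 1 2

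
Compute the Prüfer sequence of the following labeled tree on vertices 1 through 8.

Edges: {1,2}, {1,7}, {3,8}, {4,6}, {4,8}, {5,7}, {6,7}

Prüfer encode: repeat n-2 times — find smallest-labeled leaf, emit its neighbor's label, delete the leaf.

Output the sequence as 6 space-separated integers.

Answer: 1 7 8 7 6 4

Derivation:
Step 1: leaves = {2,3,5}. Remove smallest leaf 2, emit neighbor 1.
Step 2: leaves = {1,3,5}. Remove smallest leaf 1, emit neighbor 7.
Step 3: leaves = {3,5}. Remove smallest leaf 3, emit neighbor 8.
Step 4: leaves = {5,8}. Remove smallest leaf 5, emit neighbor 7.
Step 5: leaves = {7,8}. Remove smallest leaf 7, emit neighbor 6.
Step 6: leaves = {6,8}. Remove smallest leaf 6, emit neighbor 4.
Done: 2 vertices remain (4, 8). Sequence = [1 7 8 7 6 4]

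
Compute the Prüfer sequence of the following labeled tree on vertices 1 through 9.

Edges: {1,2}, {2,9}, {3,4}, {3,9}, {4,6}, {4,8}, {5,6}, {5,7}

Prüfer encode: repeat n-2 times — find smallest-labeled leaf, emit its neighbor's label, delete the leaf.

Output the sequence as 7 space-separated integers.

Step 1: leaves = {1,7,8}. Remove smallest leaf 1, emit neighbor 2.
Step 2: leaves = {2,7,8}. Remove smallest leaf 2, emit neighbor 9.
Step 3: leaves = {7,8,9}. Remove smallest leaf 7, emit neighbor 5.
Step 4: leaves = {5,8,9}. Remove smallest leaf 5, emit neighbor 6.
Step 5: leaves = {6,8,9}. Remove smallest leaf 6, emit neighbor 4.
Step 6: leaves = {8,9}. Remove smallest leaf 8, emit neighbor 4.
Step 7: leaves = {4,9}. Remove smallest leaf 4, emit neighbor 3.
Done: 2 vertices remain (3, 9). Sequence = [2 9 5 6 4 4 3]

Answer: 2 9 5 6 4 4 3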